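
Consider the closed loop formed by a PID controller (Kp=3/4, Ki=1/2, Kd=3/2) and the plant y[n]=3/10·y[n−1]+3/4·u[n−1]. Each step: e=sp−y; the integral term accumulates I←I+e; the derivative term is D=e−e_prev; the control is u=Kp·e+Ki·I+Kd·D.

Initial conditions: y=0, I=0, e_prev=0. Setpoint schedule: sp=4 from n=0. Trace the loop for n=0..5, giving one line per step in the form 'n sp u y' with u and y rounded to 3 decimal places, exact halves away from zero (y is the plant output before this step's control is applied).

0 4 11.000 0.000
1 4 -15.688 8.250
2 4 42.799 -9.291
3 4 -83.024 29.312
4 4 189.887 -53.475
5 4 -400.137 126.373

(exact arithmetic carried between steps; '≈' marks a value shown rounded to 6 d.p. or computed from one; I and e_prev carry over from the previous line; the table rounds u and y to 3 d.p., halves away from zero)
n=0: y=0, sp=4, e=sp−y=4; I=4, D=e−e_prev=4; u=3/4·4+1/2·4+3/2·4=11; next y=3/10·0+3/4·11=8.25
n=1: y=8.25, sp=4, e=sp−y=-4.25; I=-0.25, D=e−e_prev=-8.25; u=3/4·(-4.25)+1/2·(-0.25)+3/2·(-8.25)=-15.6875; next y=3/10·8.25+3/4·(-15.6875)=-9.290625
n=2: y=-9.290625, sp=4, e=sp−y=13.290625; I=13.040625, D=e−e_prev=17.540625; u=3/4·13.290625+1/2·13.040625+3/2·17.540625≈42.799219; next y=3/10·(-9.290625)+3/4·42.799219≈29.312227
n=3: y≈29.312227, sp=4, e=sp−y≈-25.312227; I≈-12.271602, D=e−e_prev≈-38.602852; u=3/4·(-25.312227)+1/2·(-12.271602)+3/2·(-38.602852)≈-83.024248; next y=3/10·29.312227+3/4·(-83.024248)≈-53.474518
n=4: y≈-53.474518, sp=4, e=sp−y≈57.474518; I≈45.202917, D=e−e_prev≈82.786745; u=3/4·57.474518+1/2·45.202917+3/2·82.786745≈189.887464; next y=3/10·(-53.474518)+3/4·189.887464≈126.373242
n=5: y≈126.373242, sp=4, e=sp−y≈-122.373242; I≈-77.170326, D=e−e_prev≈-179.847760; u=3/4·(-122.373242)+1/2·(-77.170326)+3/2·(-179.847760)≈-400.136735; next y=3/10·126.373242+3/4·(-400.136735)≈-262.190579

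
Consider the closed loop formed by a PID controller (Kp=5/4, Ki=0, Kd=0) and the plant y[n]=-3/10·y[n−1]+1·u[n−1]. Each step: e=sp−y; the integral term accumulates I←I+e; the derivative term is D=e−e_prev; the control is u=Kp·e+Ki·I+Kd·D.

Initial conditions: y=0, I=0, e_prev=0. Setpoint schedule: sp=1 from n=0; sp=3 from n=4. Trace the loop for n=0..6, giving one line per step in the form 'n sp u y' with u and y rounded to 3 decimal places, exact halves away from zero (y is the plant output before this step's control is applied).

(exact arithmetic carried between steps; '≈' marks a value shown rounded to 6 d.p. or computed from one; I and e_prev carry over from the previous line; the table rounds u and y to 3 d.p., halves away from zero)
n=0: y=0, sp=1, e=sp−y=1; I=1, D=e−e_prev=1; u=5/4·1+0·1+0·1=1.25; next y=-3/10·0+1·1.25=1.25
n=1: y=1.25, sp=1, e=sp−y=-0.25; I=0.75, D=e−e_prev=-1.25; u=5/4·(-0.25)+0·0.75+0·(-1.25)=-0.3125; next y=-3/10·1.25+1·(-0.3125)=-0.6875
n=2: y=-0.6875, sp=1, e=sp−y=1.6875; I=2.4375, D=e−e_prev=1.9375; u=5/4·1.6875+0·2.4375+0·1.9375=2.109375; next y=-3/10·(-0.6875)+1·2.109375=2.315625
n=3: y=2.315625, sp=1, e=sp−y=-1.315625; I=1.121875, D=e−e_prev=-3.003125; u=5/4·(-1.315625)+0·1.121875+0·(-3.003125)≈-1.644531; next y=-3/10·2.315625+1·(-1.644531)≈-2.339219
n=4: y≈-2.339219, sp=3, e=sp−y≈5.339219; I≈6.461094, D=e−e_prev≈6.654844; u=5/4·5.339219+0·6.461094+0·6.654844≈6.674023; next y=-3/10·(-2.339219)+1·6.674023≈7.375789
n=5: y≈7.375789, sp=3, e=sp−y≈-4.375789; I≈2.085305, D=e−e_prev≈-9.715008; u=5/4·(-4.375789)+0·2.085305+0·(-9.715008)≈-5.469736; next y=-3/10·7.375789+1·(-5.469736)≈-7.682473
n=6: y≈-7.682473, sp=3, e=sp−y≈10.682473; I≈12.767778, D=e−e_prev≈15.058262; u=5/4·10.682473+0·12.767778+0·15.058262≈13.353091; next y=-3/10·(-7.682473)+1·13.353091≈15.657833

0 1 1.250 0.000
1 1 -0.313 1.250
2 1 2.109 -0.688
3 1 -1.645 2.316
4 3 6.674 -2.339
5 3 -5.470 7.376
6 3 13.353 -7.682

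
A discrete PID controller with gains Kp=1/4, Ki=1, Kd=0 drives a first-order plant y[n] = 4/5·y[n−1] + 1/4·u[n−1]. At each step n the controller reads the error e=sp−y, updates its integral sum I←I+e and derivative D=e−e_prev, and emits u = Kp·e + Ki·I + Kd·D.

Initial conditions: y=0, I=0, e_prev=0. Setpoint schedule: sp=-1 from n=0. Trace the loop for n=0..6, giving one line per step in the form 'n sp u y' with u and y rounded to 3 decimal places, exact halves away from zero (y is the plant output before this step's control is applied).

(exact arithmetic carried between steps; '≈' marks a value shown rounded to 6 d.p. or computed from one; I and e_prev carry over from the previous line; the table rounds u and y to 3 d.p., halves away from zero)
n=0: y=0, sp=-1, e=sp−y=-1; I=-1, D=e−e_prev=-1; u=1/4·(-1)+1·(-1)+0·(-1)=-1.25; next y=4/5·0+1/4·(-1.25)=-0.3125
n=1: y=-0.3125, sp=-1, e=sp−y=-0.6875; I=-1.6875, D=e−e_prev=0.3125; u=1/4·(-0.6875)+1·(-1.6875)+0·0.3125=-1.859375; next y=4/5·(-0.3125)+1/4·(-1.859375)≈-0.714844
n=2: y≈-0.714844, sp=-1, e=sp−y≈-0.285156; I≈-1.972656, D=e−e_prev≈0.402344; u=1/4·(-0.285156)+1·(-1.972656)+0·0.402344≈-2.043945; next y=4/5·(-0.714844)+1/4·(-2.043945)≈-1.082861
n=3: y≈-1.082861, sp=-1, e=sp−y≈0.082861; I≈-1.889795, D=e−e_prev≈0.368018; u=1/4·0.082861+1·(-1.889795)+0·0.368018≈-1.869080; next y=4/5·(-1.082861)+1/4·(-1.869080)≈-1.333559
n=4: y≈-1.333559, sp=-1, e=sp−y≈0.333559; I≈-1.556236, D=e−e_prev≈0.250698; u=1/4·0.333559+1·(-1.556236)+0·0.250698≈-1.472846; next y=4/5·(-1.333559)+1/4·(-1.472846)≈-1.435059
n=5: y≈-1.435059, sp=-1, e=sp−y≈0.435059; I≈-1.121177, D=e−e_prev≈0.101500; u=1/4·0.435059+1·(-1.121177)+0·0.101500≈-1.012413; next y=4/5·(-1.435059)+1/4·(-1.012413)≈-1.401150
n=6: y≈-1.401150, sp=-1, e=sp−y≈0.401150; I≈-0.720027, D=e−e_prev≈-0.033909; u=1/4·0.401150+1·(-0.720027)+0·(-0.033909)≈-0.619740; next y=4/5·(-1.401150)+1/4·(-0.619740)≈-1.275855

0 -1 -1.250 0.000
1 -1 -1.859 -0.313
2 -1 -2.044 -0.715
3 -1 -1.869 -1.083
4 -1 -1.473 -1.334
5 -1 -1.012 -1.435
6 -1 -0.620 -1.401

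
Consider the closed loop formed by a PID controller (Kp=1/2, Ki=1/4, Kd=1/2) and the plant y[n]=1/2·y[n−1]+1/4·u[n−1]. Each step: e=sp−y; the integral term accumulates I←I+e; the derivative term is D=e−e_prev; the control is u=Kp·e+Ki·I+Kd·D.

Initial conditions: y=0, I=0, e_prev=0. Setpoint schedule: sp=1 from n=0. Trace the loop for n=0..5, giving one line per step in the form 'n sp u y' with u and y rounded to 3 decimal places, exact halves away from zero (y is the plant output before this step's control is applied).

(exact arithmetic carried between steps; '≈' marks a value shown rounded to 6 d.p. or computed from one; I and e_prev carry over from the previous line; the table rounds u and y to 3 d.p., halves away from zero)
n=0: y=0, sp=1, e=sp−y=1; I=1, D=e−e_prev=1; u=1/2·1+1/4·1+1/2·1=1.25; next y=1/2·0+1/4·1.25=0.3125
n=1: y=0.3125, sp=1, e=sp−y=0.6875; I=1.6875, D=e−e_prev=-0.3125; u=1/2·0.6875+1/4·1.6875+1/2·(-0.3125)=0.609375; next y=1/2·0.3125+1/4·0.609375≈0.308594
n=2: y≈0.308594, sp=1, e=sp−y≈0.691406; I≈2.378906, D=e−e_prev≈0.003906; u=1/2·0.691406+1/4·2.378906+1/2·0.003906≈0.942383; next y=1/2·0.308594+1/4·0.942383≈0.389893
n=3: y≈0.389893, sp=1, e=sp−y≈0.610107; I≈2.989014, D=e−e_prev≈-0.081299; u=1/2·0.610107+1/4·2.989014+1/2·(-0.081299)≈1.011658; next y=1/2·0.389893+1/4·1.011658≈0.447861
n=4: y≈0.447861, sp=1, e=sp−y≈0.552139; I≈3.541153, D=e−e_prev≈-0.057968; u=1/2·0.552139+1/4·3.541153+1/2·(-0.057968)≈1.132374; next y=1/2·0.447861+1/4·1.132374≈0.507024
n=5: y≈0.507024, sp=1, e=sp−y≈0.492976; I≈4.034129, D=e−e_prev≈-0.059163; u=1/2·0.492976+1/4·4.034129+1/2·(-0.059163)≈1.225439; next y=1/2·0.507024+1/4·1.225439≈0.559872

0 1 1.250 0.000
1 1 0.609 0.313
2 1 0.942 0.309
3 1 1.012 0.390
4 1 1.132 0.448
5 1 1.225 0.507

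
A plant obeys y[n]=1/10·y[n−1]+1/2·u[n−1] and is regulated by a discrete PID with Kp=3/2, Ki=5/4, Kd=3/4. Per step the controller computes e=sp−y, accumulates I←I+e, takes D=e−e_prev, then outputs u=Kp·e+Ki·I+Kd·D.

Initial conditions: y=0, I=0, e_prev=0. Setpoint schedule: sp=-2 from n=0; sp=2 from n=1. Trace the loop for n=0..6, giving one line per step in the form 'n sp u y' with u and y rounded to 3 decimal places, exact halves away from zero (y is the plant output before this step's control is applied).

(exact arithmetic carried between steps; '≈' marks a value shown rounded to 6 d.p. or computed from one; I and e_prev carry over from the previous line; the table rounds u and y to 3 d.p., halves away from zero)
n=0: y=0, sp=-2, e=sp−y=-2; I=-2, D=e−e_prev=-2; u=3/2·(-2)+5/4·(-2)+3/4·(-2)=-7; next y=1/10·0+1/2·(-7)=-3.5
n=1: y=-3.5, sp=2, e=sp−y=5.5; I=3.5, D=e−e_prev=7.5; u=3/2·5.5+5/4·3.5+3/4·7.5=18.25; next y=1/10·(-3.5)+1/2·18.25=8.775
n=2: y=8.775, sp=2, e=sp−y=-6.775; I=-3.275, D=e−e_prev=-12.275; u=3/2·(-6.775)+5/4·(-3.275)+3/4·(-12.275)=-23.4625; next y=1/10·8.775+1/2·(-23.4625)=-10.85375
n=3: y=-10.85375, sp=2, e=sp−y=12.85375; I=9.57875, D=e−e_prev=19.62875; u=3/2·12.85375+5/4·9.57875+3/4·19.62875=45.975625; next y=1/10·(-10.85375)+1/2·45.975625≈21.902438
n=4: y≈21.902438, sp=2, e=sp−y≈-19.902438; I≈-10.323688, D=e−e_prev≈-32.756188; u=3/2·(-19.902438)+5/4·(-10.323688)+3/4·(-32.756188)≈-67.325406; next y=1/10·21.902438+1/2·(-67.325406)≈-31.472459
n=5: y≈-31.472459, sp=2, e=sp−y≈33.472459; I≈23.148772, D=e−e_prev≈53.374897; u=3/2·33.472459+5/4·23.148772+3/4·53.374897≈119.175827; next y=1/10·(-31.472459)+1/2·119.175827≈56.440667
n=6: y≈56.440667, sp=2, e=sp−y≈-54.440667; I≈-31.291895, D=e−e_prev≈-87.913127; u=3/2·(-54.440667)+5/4·(-31.291895)+3/4·(-87.913127)≈-186.710715; next y=1/10·56.440667+1/2·(-186.710715)≈-87.711291

0 -2 -7.000 0.000
1 2 18.250 -3.500
2 2 -23.463 8.775
3 2 45.976 -10.854
4 2 -67.325 21.902
5 2 119.176 -31.472
6 2 -186.711 56.441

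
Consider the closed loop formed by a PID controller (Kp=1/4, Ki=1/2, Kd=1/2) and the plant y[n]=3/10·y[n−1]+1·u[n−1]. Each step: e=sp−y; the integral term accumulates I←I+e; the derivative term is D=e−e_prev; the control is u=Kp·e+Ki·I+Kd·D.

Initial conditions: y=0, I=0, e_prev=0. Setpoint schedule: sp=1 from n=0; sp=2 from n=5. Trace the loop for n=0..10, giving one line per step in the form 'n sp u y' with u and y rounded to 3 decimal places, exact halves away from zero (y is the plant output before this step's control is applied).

0 1 1.250 0.000
1 1 -0.313 1.250
2 1 1.672 0.063
3 1 -0.488 1.691
4 1 2.070 0.019
5 2 0.404 2.076
6 2 2.206 1.026
7 2 0.309 2.514
8 2 2.609 1.063
9 2 0.021 2.928
10 2 3.025 0.899

(exact arithmetic carried between steps; '≈' marks a value shown rounded to 6 d.p. or computed from one; I and e_prev carry over from the previous line; the table rounds u and y to 3 d.p., halves away from zero)
n=0: y=0, sp=1, e=sp−y=1; I=1, D=e−e_prev=1; u=1/4·1+1/2·1+1/2·1=1.25; next y=3/10·0+1·1.25=1.25
n=1: y=1.25, sp=1, e=sp−y=-0.25; I=0.75, D=e−e_prev=-1.25; u=1/4·(-0.25)+1/2·0.75+1/2·(-1.25)=-0.3125; next y=3/10·1.25+1·(-0.3125)=0.0625
n=2: y=0.0625, sp=1, e=sp−y=0.9375; I=1.6875, D=e−e_prev=1.1875; u=1/4·0.9375+1/2·1.6875+1/2·1.1875=1.671875; next y=3/10·0.0625+1·1.671875=1.690625
n=3: y=1.690625, sp=1, e=sp−y=-0.690625; I=0.996875, D=e−e_prev=-1.628125; u=1/4·(-0.690625)+1/2·0.996875+1/2·(-1.628125)≈-0.488281; next y=3/10·1.690625+1·(-0.488281)≈0.018906
n=4: y≈0.018906, sp=1, e=sp−y≈0.981094; I≈1.977969, D=e−e_prev≈1.671719; u=1/4·0.981094+1/2·1.977969+1/2·1.671719≈2.070117; next y=3/10·0.018906+1·2.070117≈2.075789
n=5: y≈2.075789, sp=2, e=sp−y≈-0.075789; I≈1.902180, D=e−e_prev≈-1.056883; u=1/4·(-0.075789)+1/2·1.902180+1/2·(-1.056883)≈0.403701; next y=3/10·2.075789+1·0.403701≈1.026438
n=6: y≈1.026438, sp=2, e=sp−y≈0.973562; I≈2.875742, D=e−e_prev≈1.049351; u=1/4·0.973562+1/2·2.875742+1/2·1.049351≈2.205937; next y=3/10·1.026438+1·2.205937≈2.513868
n=7: y≈2.513868, sp=2, e=sp−y≈-0.513868; I≈2.361873, D=e−e_prev≈-1.487430; u=1/4·(-0.513868)+1/2·2.361873+1/2·(-1.487430)≈0.308754; next y=3/10·2.513868+1·0.308754≈1.062915
n=8: y≈1.062915, sp=2, e=sp−y≈0.937085; I≈3.298959, D=e−e_prev≈1.450953; u=1/4·0.937085+1/2·3.298959+1/2·1.450953≈2.609227; next y=3/10·1.062915+1·2.609227≈2.928102
n=9: y≈2.928102, sp=2, e=sp−y≈-0.928102; I≈2.370857, D=e−e_prev≈-1.865187; u=1/4·(-0.928102)+1/2·2.370857+1/2·(-1.865187)≈0.020810; next y=3/10·2.928102+1·0.020810≈0.899240
n=10: y≈0.899240, sp=2, e=sp−y≈1.100760; I≈3.471617, D=e−e_prev≈2.028862; u=1/4·1.100760+1/2·3.471617+1/2·2.028862≈3.025429; next y=3/10·0.899240+1·3.025429≈3.295201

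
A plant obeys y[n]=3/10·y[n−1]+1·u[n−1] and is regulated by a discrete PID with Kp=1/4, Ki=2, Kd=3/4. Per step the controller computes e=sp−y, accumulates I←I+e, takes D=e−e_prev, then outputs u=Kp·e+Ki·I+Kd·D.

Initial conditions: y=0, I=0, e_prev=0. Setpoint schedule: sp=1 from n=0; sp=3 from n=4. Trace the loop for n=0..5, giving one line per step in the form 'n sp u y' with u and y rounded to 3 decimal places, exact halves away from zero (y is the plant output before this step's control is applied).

0 1 3.000 0.000
1 1 -4.750 3.000
2 1 14.050 -3.850
3 1 -31.623 12.895
4 3 85.093 -27.754
5 3 -198.949 76.767

(exact arithmetic carried between steps; '≈' marks a value shown rounded to 6 d.p. or computed from one; I and e_prev carry over from the previous line; the table rounds u and y to 3 d.p., halves away from zero)
n=0: y=0, sp=1, e=sp−y=1; I=1, D=e−e_prev=1; u=1/4·1+2·1+3/4·1=3; next y=3/10·0+1·3=3
n=1: y=3, sp=1, e=sp−y=-2; I=-1, D=e−e_prev=-3; u=1/4·(-2)+2·(-1)+3/4·(-3)=-4.75; next y=3/10·3+1·(-4.75)=-3.85
n=2: y=-3.85, sp=1, e=sp−y=4.85; I=3.85, D=e−e_prev=6.85; u=1/4·4.85+2·3.85+3/4·6.85=14.05; next y=3/10·(-3.85)+1·14.05=12.895
n=3: y=12.895, sp=1, e=sp−y=-11.895; I=-8.045, D=e−e_prev=-16.745; u=1/4·(-11.895)+2·(-8.045)+3/4·(-16.745)=-31.6225; next y=3/10·12.895+1·(-31.6225)=-27.754
n=4: y=-27.754, sp=3, e=sp−y=30.754; I=22.709, D=e−e_prev=42.649; u=1/4·30.754+2·22.709+3/4·42.649=85.09325; next y=3/10·(-27.754)+1·85.09325=76.76705
n=5: y=76.76705, sp=3, e=sp−y=-73.76705; I=-51.05805, D=e−e_prev=-104.52105; u=1/4·(-73.76705)+2·(-51.05805)+3/4·(-104.52105)=-198.94865; next y=3/10·76.76705+1·(-198.94865)=-175.918535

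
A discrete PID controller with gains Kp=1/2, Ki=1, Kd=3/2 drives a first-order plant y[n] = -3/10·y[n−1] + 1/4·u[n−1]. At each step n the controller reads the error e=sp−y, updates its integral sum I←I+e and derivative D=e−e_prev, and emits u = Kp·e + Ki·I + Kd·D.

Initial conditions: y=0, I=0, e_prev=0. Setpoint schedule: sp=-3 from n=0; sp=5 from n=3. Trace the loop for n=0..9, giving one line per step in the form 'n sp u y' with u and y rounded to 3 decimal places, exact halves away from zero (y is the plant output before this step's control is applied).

(exact arithmetic carried between steps; '≈' marks a value shown rounded to 6 d.p. or computed from one; I and e_prev carry over from the previous line; the table rounds u and y to 3 d.p., halves away from zero)
n=0: y=0, sp=-3, e=sp−y=-3; I=-3, D=e−e_prev=-3; u=1/2·(-3)+1·(-3)+3/2·(-3)=-9; next y=-3/10·0+1/4·(-9)=-2.25
n=1: y=-2.25, sp=-3, e=sp−y=-0.75; I=-3.75, D=e−e_prev=2.25; u=1/2·(-0.75)+1·(-3.75)+3/2·2.25=-0.75; next y=-3/10·(-2.25)+1/4·(-0.75)=0.4875
n=2: y=0.4875, sp=-3, e=sp−y=-3.4875; I=-7.2375, D=e−e_prev=-2.7375; u=1/2·(-3.4875)+1·(-7.2375)+3/2·(-2.7375)=-13.0875; next y=-3/10·0.4875+1/4·(-13.0875)=-3.418125
n=3: y=-3.418125, sp=5, e=sp−y=8.418125; I=1.180625, D=e−e_prev=11.905625; u=1/2·8.418125+1·1.180625+3/2·11.905625=23.248125; next y=-3/10·(-3.418125)+1/4·23.248125≈6.837469
n=4: y≈6.837469, sp=5, e=sp−y≈-1.837469; I≈-0.656844, D=e−e_prev≈-10.255594; u=1/2·(-1.837469)+1·(-0.656844)+3/2·(-10.255594)≈-16.958969; next y=-3/10·6.837469+1/4·(-16.958969)≈-6.290983
n=5: y≈-6.290983, sp=5, e=sp−y≈11.290983; I≈10.634139, D=e−e_prev≈13.128452; u=1/2·11.290983+1·10.634139+3/2·13.128452≈35.972308; next y=-3/10·(-6.290983)+1/4·35.972308≈10.880372
n=6: y≈10.880372, sp=5, e=sp−y≈-5.880372; I≈4.753767, D=e−e_prev≈-17.171355; u=1/2·(-5.880372)+1·4.753767+3/2·(-17.171355)≈-23.943451; next y=-3/10·10.880372+1/4·(-23.943451)≈-9.249974
n=7: y≈-9.249974, sp=5, e=sp−y≈14.249974; I≈19.003741, D=e−e_prev≈20.130346; u=1/2·14.249974+1·19.003741+3/2·20.130346≈56.324247; next y=-3/10·(-9.249974)+1/4·56.324247≈16.856054
n=8: y≈16.856054, sp=5, e=sp−y≈-11.856054; I≈7.147687, D=e−e_prev≈-26.106028; u=1/2·(-11.856054)+1·7.147687+3/2·(-26.106028)≈-37.939382; next y=-3/10·16.856054+1/4·(-37.939382)≈-14.541662
n=9: y≈-14.541662, sp=5, e=sp−y≈19.541662; I≈26.689349, D=e−e_prev≈31.397716; u=1/2·19.541662+1·26.689349+3/2·31.397716≈83.556754; next y=-3/10·(-14.541662)+1/4·83.556754≈25.251687

0 -3 -9.000 0.000
1 -3 -0.750 -2.250
2 -3 -13.088 0.488
3 5 23.248 -3.418
4 5 -16.959 6.837
5 5 35.972 -6.291
6 5 -23.943 10.880
7 5 56.324 -9.250
8 5 -37.939 16.856
9 5 83.557 -14.542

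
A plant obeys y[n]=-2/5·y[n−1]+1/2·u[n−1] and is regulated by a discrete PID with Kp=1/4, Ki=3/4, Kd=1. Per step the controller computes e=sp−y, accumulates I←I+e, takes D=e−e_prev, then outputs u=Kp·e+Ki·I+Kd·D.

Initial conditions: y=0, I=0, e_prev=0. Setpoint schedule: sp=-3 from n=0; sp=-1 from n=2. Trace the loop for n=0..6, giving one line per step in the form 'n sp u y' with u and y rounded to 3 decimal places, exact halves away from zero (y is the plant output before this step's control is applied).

0 -3 -6.000 0.000
1 -3 0.750 -3.000
2 -1 -7.400 1.575
3 -1 5.054 -4.330
4 -1 -15.532 4.259
5 -1 16.570 -9.469
6 -1 -33.890 12.073

(exact arithmetic carried between steps; '≈' marks a value shown rounded to 6 d.p. or computed from one; I and e_prev carry over from the previous line; the table rounds u and y to 3 d.p., halves away from zero)
n=0: y=0, sp=-3, e=sp−y=-3; I=-3, D=e−e_prev=-3; u=1/4·(-3)+3/4·(-3)+1·(-3)=-6; next y=-2/5·0+1/2·(-6)=-3
n=1: y=-3, sp=-3, e=sp−y=0; I=-3, D=e−e_prev=3; u=1/4·0+3/4·(-3)+1·3=0.75; next y=-2/5·(-3)+1/2·0.75=1.575
n=2: y=1.575, sp=-1, e=sp−y=-2.575; I=-5.575, D=e−e_prev=-2.575; u=1/4·(-2.575)+3/4·(-5.575)+1·(-2.575)=-7.4; next y=-2/5·1.575+1/2·(-7.4)=-4.33
n=3: y=-4.33, sp=-1, e=sp−y=3.33; I=-2.245, D=e−e_prev=5.905; u=1/4·3.33+3/4·(-2.245)+1·5.905=5.05375; next y=-2/5·(-4.33)+1/2·5.05375=4.258875
n=4: y=4.258875, sp=-1, e=sp−y=-5.258875; I=-7.503875, D=e−e_prev=-8.588875; u=1/4·(-5.258875)+3/4·(-7.503875)+1·(-8.588875)=-15.5315; next y=-2/5·4.258875+1/2·(-15.5315)=-9.4693
n=5: y=-9.4693, sp=-1, e=sp−y=8.4693; I=0.965425, D=e−e_prev=13.728175; u=1/4·8.4693+3/4·0.965425+1·13.728175≈16.569569; next y=-2/5·(-9.4693)+1/2·16.569569≈12.072504
n=6: y≈12.072504, sp=-1, e=sp−y≈-13.072504; I≈-12.107079, D=e−e_prev≈-21.541804; u=1/4·(-13.072504)+3/4·(-12.107079)+1·(-21.541804)≈-33.89024; next y=-2/5·12.072504+1/2·(-33.89024)≈-21.774122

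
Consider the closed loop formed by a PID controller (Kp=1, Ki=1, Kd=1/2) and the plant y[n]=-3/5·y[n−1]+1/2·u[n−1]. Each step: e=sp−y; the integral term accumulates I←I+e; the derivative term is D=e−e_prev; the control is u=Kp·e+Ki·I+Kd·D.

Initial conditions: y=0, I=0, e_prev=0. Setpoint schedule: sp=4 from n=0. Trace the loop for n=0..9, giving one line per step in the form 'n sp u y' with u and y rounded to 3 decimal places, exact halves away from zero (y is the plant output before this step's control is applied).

(exact arithmetic carried between steps; '≈' marks a value shown rounded to 6 d.p. or computed from one; I and e_prev carry over from the previous line; the table rounds u and y to 3 d.p., halves away from zero)
n=0: y=0, sp=4, e=sp−y=4; I=4, D=e−e_prev=4; u=1·4+1·4+1/2·4=10; next y=-3/5·0+1/2·10=5
n=1: y=5, sp=4, e=sp−y=-1; I=3, D=e−e_prev=-5; u=1·(-1)+1·3+1/2·(-5)=-0.5; next y=-3/5·5+1/2·(-0.5)=-3.25
n=2: y=-3.25, sp=4, e=sp−y=7.25; I=10.25, D=e−e_prev=8.25; u=1·7.25+1·10.25+1/2·8.25=21.625; next y=-3/5·(-3.25)+1/2·21.625=12.7625
n=3: y=12.7625, sp=4, e=sp−y=-8.7625; I=1.4875, D=e−e_prev=-16.0125; u=1·(-8.7625)+1·1.4875+1/2·(-16.0125)=-15.28125; next y=-3/5·12.7625+1/2·(-15.28125)=-15.298125
n=4: y=-15.298125, sp=4, e=sp−y=19.298125; I=20.785625, D=e−e_prev=28.060625; u=1·19.298125+1·20.785625+1/2·28.060625≈54.114063; next y=-3/5·(-15.298125)+1/2·54.114063≈36.235906
n=5: y≈36.235906, sp=4, e=sp−y≈-32.235906; I≈-11.450281, D=e−e_prev≈-51.534031; u=1·(-32.235906)+1·(-11.450281)+1/2·(-51.534031)≈-69.453203; next y=-3/5·36.235906+1/2·(-69.453203)≈-56.468145
n=6: y≈-56.468145, sp=4, e=sp−y≈60.468145; I≈49.017864, D=e−e_prev≈92.704052; u=1·60.468145+1·49.017864+1/2·92.704052≈155.838035; next y=-3/5·(-56.468145)+1/2·155.838035≈111.799905
n=7: y≈111.799905, sp=4, e=sp−y≈-107.799905; I≈-58.782041, D=e−e_prev≈-168.268050; u=1·(-107.799905)+1·(-58.782041)+1/2·(-168.268050)≈-250.715971; next y=-3/5·111.799905+1/2·(-250.715971)≈-192.437928
n=8: y≈-192.437928, sp=4, e=sp−y≈196.437928; I≈137.655887, D=e−e_prev≈304.237833; u=1·196.437928+1·137.655887+1/2·304.237833≈486.212732; next y=-3/5·(-192.437928)+1/2·486.212732≈358.569123
n=9: y≈358.569123, sp=4, e=sp−y≈-354.569123; I≈-216.913235, D=e−e_prev≈-551.007051; u=1·(-354.569123)+1·(-216.913235)+1/2·(-551.007051)≈-846.985884; next y=-3/5·358.569123+1/2·(-846.985884)≈-638.634416

0 4 10.000 0.000
1 4 -0.500 5.000
2 4 21.625 -3.250
3 4 -15.281 12.763
4 4 54.114 -15.298
5 4 -69.453 36.236
6 4 155.838 -56.468
7 4 -250.716 111.800
8 4 486.213 -192.438
9 4 -846.986 358.569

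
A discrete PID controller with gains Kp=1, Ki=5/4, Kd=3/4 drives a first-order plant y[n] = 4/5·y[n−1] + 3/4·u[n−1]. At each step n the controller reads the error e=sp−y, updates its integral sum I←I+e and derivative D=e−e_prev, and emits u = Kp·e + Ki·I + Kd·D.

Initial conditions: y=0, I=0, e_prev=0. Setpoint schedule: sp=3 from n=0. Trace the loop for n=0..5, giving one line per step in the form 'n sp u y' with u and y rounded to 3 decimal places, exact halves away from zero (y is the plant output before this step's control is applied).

0 3 9.000 0.000
1 3 -9.750 6.750
2 3 16.613 -1.913
3 3 -22.269 10.929
4 3 34.114 -7.959
5 3 -47.885 19.219

(exact arithmetic carried between steps; '≈' marks a value shown rounded to 6 d.p. or computed from one; I and e_prev carry over from the previous line; the table rounds u and y to 3 d.p., halves away from zero)
n=0: y=0, sp=3, e=sp−y=3; I=3, D=e−e_prev=3; u=1·3+5/4·3+3/4·3=9; next y=4/5·0+3/4·9=6.75
n=1: y=6.75, sp=3, e=sp−y=-3.75; I=-0.75, D=e−e_prev=-6.75; u=1·(-3.75)+5/4·(-0.75)+3/4·(-6.75)=-9.75; next y=4/5·6.75+3/4·(-9.75)=-1.9125
n=2: y=-1.9125, sp=3, e=sp−y=4.9125; I=4.1625, D=e−e_prev=8.6625; u=1·4.9125+5/4·4.1625+3/4·8.6625=16.6125; next y=4/5·(-1.9125)+3/4·16.6125=10.929375
n=3: y=10.929375, sp=3, e=sp−y=-7.929375; I=-3.766875, D=e−e_prev=-12.841875; u=1·(-7.929375)+5/4·(-3.766875)+3/4·(-12.841875)=-22.269375; next y=4/5·10.929375+3/4·(-22.269375)≈-7.958531
n=4: y≈-7.958531, sp=3, e=sp−y≈10.958531; I≈7.191656, D=e−e_prev≈18.887906; u=1·10.958531+5/4·7.191656+3/4·18.887906≈34.114031; next y=4/5·(-7.958531)+3/4·34.114031≈19.218698
n=5: y≈19.218698, sp=3, e=sp−y≈-16.218698; I≈-9.027042, D=e−e_prev≈-27.177230; u=1·(-16.218698)+5/4·(-9.027042)+3/4·(-27.177230)≈-47.885423; next y=4/5·19.218698+3/4·(-47.885423)≈-20.539109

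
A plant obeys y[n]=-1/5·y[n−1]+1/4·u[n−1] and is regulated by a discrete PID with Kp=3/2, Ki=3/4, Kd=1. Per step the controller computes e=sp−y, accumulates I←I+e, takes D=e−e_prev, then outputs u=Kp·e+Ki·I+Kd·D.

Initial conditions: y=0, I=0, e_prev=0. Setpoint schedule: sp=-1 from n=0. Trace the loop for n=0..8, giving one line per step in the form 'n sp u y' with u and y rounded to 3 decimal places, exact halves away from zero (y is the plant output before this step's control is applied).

0 -1 -3.250 0.000
1 -1 -0.359 -0.813
2 -1 -4.189 0.073
3 -1 -0.421 -1.062
4 -1 -5.308 0.107
5 -1 -0.239 -1.348
6 -1 -6.498 0.210
7 -1 0.251 -1.666
8 -1 -7.829 0.396

(exact arithmetic carried between steps; '≈' marks a value shown rounded to 6 d.p. or computed from one; I and e_prev carry over from the previous line; the table rounds u and y to 3 d.p., halves away from zero)
n=0: y=0, sp=-1, e=sp−y=-1; I=-1, D=e−e_prev=-1; u=3/2·(-1)+3/4·(-1)+1·(-1)=-3.25; next y=-1/5·0+1/4·(-3.25)=-0.8125
n=1: y=-0.8125, sp=-1, e=sp−y=-0.1875; I=-1.1875, D=e−e_prev=0.8125; u=3/2·(-0.1875)+3/4·(-1.1875)+1·0.8125=-0.359375; next y=-1/5·(-0.8125)+1/4·(-0.359375)≈0.072656
n=2: y≈0.072656, sp=-1, e=sp−y≈-1.072656; I≈-2.260156, D=e−e_prev≈-0.885156; u=3/2·(-1.072656)+3/4·(-2.260156)+1·(-0.885156)≈-4.189258; next y=-1/5·0.072656+1/4·(-4.189258)≈-1.061846
n=3: y≈-1.061846, sp=-1, e=sp−y≈0.061846; I≈-2.198311, D=e−e_prev≈1.134502; u=3/2·0.061846+3/4·(-2.198311)+1·1.134502≈-0.421462; next y=-1/5·(-1.061846)+1/4·(-0.421462)≈0.107004
n=4: y≈0.107004, sp=-1, e=sp−y≈-1.107004; I≈-3.305314, D=e−e_prev≈-1.168849; u=3/2·(-1.107004)+3/4·(-3.305314)+1·(-1.168849)≈-5.308340; next y=-1/5·0.107004+1/4·(-5.308340)≈-1.348486
n=5: y≈-1.348486, sp=-1, e=sp−y≈0.348486; I≈-2.956828, D=e−e_prev≈1.455489; u=3/2·0.348486+3/4·(-2.956828)+1·1.455489≈-0.239403; next y=-1/5·(-1.348486)+1/4·(-0.239403)≈0.209846
n=6: y≈0.209846, sp=-1, e=sp−y≈-1.209846; I≈-4.166675, D=e−e_prev≈-1.558332; u=3/2·(-1.209846)+3/4·(-4.166675)+1·(-1.558332)≈-6.498107; next y=-1/5·0.209846+1/4·(-6.498107)≈-1.666496
n=7: y≈-1.666496, sp=-1, e=sp−y≈0.666496; I≈-3.500179, D=e−e_prev≈1.876342; u=3/2·0.666496+3/4·(-3.500179)+1·1.876342≈0.250953; next y=-1/5·(-1.666496)+1/4·0.250953≈0.396037
n=8: y≈0.396037, sp=-1, e=sp−y≈-1.396037; I≈-4.896216, D=e−e_prev≈-2.062534; u=3/2·(-1.396037)+3/4·(-4.896216)+1·(-2.062534)≈-7.828752; next y=-1/5·0.396037+1/4·(-7.828752)≈-2.036395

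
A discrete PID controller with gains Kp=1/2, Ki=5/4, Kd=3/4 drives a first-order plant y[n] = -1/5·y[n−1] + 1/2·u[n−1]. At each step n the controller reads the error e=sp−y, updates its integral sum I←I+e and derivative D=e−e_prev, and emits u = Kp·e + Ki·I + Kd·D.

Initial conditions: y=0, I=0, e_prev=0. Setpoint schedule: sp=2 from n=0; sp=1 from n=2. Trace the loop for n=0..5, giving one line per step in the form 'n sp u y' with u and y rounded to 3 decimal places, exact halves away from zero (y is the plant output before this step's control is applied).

(exact arithmetic carried between steps; '≈' marks a value shown rounded to 6 d.p. or computed from one; I and e_prev carry over from the previous line; the table rounds u and y to 3 d.p., halves away from zero)
n=0: y=0, sp=2, e=sp−y=2; I=2, D=e−e_prev=2; u=1/2·2+5/4·2+3/4·2=5; next y=-1/5·0+1/2·5=2.5
n=1: y=2.5, sp=2, e=sp−y=-0.5; I=1.5, D=e−e_prev=-2.5; u=1/2·(-0.5)+5/4·1.5+3/4·(-2.5)=-0.25; next y=-1/5·2.5+1/2·(-0.25)=-0.625
n=2: y=-0.625, sp=1, e=sp−y=1.625; I=3.125, D=e−e_prev=2.125; u=1/2·1.625+5/4·3.125+3/4·2.125=6.3125; next y=-1/5·(-0.625)+1/2·6.3125=3.28125
n=3: y=3.28125, sp=1, e=sp−y=-2.28125; I=0.84375, D=e−e_prev=-3.90625; u=1/2·(-2.28125)+5/4·0.84375+3/4·(-3.90625)=-3.015625; next y=-1/5·3.28125+1/2·(-3.015625)≈-2.164063
n=4: y≈-2.164063, sp=1, e=sp−y≈3.164063; I≈4.007813, D=e−e_prev≈5.445313; u=1/2·3.164063+5/4·4.007813+3/4·5.445313≈10.675781; next y=-1/5·(-2.164063)+1/2·10.675781≈5.770703
n=5: y≈5.770703, sp=1, e=sp−y≈-4.770703; I≈-0.762891, D=e−e_prev≈-7.934766; u=1/2·(-4.770703)+5/4·(-0.762891)+3/4·(-7.934766)≈-9.290039; next y=-1/5·5.770703+1/2·(-9.290039)≈-5.799160

0 2 5.000 0.000
1 2 -0.250 2.500
2 1 6.313 -0.625
3 1 -3.016 3.281
4 1 10.676 -2.164
5 1 -9.290 5.771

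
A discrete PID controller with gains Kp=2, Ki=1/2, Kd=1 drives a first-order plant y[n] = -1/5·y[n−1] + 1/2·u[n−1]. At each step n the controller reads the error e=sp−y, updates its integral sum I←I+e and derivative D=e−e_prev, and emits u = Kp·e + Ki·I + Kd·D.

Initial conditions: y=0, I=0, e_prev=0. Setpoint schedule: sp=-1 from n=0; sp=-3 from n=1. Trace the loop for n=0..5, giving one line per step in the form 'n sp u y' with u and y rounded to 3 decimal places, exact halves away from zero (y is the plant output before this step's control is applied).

(exact arithmetic carried between steps; '≈' marks a value shown rounded to 6 d.p. or computed from one; I and e_prev carry over from the previous line; the table rounds u and y to 3 d.p., halves away from zero)
n=0: y=0, sp=-1, e=sp−y=-1; I=-1, D=e−e_prev=-1; u=2·(-1)+1/2·(-1)+1·(-1)=-3.5; next y=-1/5·0+1/2·(-3.5)=-1.75
n=1: y=-1.75, sp=-3, e=sp−y=-1.25; I=-2.25, D=e−e_prev=-0.25; u=2·(-1.25)+1/2·(-2.25)+1·(-0.25)=-3.875; next y=-1/5·(-1.75)+1/2·(-3.875)=-1.5875
n=2: y=-1.5875, sp=-3, e=sp−y=-1.4125; I=-3.6625, D=e−e_prev=-0.1625; u=2·(-1.4125)+1/2·(-3.6625)+1·(-0.1625)=-4.81875; next y=-1/5·(-1.5875)+1/2·(-4.81875)=-2.091875
n=3: y=-2.091875, sp=-3, e=sp−y=-0.908125; I=-4.570625, D=e−e_prev=0.504375; u=2·(-0.908125)+1/2·(-4.570625)+1·0.504375≈-3.597188; next y=-1/5·(-2.091875)+1/2·(-3.597188)≈-1.380219
n=4: y≈-1.380219, sp=-3, e=sp−y≈-1.619781; I≈-6.190406, D=e−e_prev≈-0.711656; u=2·(-1.619781)+1/2·(-6.190406)+1·(-0.711656)≈-7.046422; next y=-1/5·(-1.380219)+1/2·(-7.046422)≈-3.247167
n=5: y≈-3.247167, sp=-3, e=sp−y≈0.247167; I≈-5.943239, D=e−e_prev≈1.866948; u=2·0.247167+1/2·(-5.943239)+1·1.866948≈-0.610337; next y=-1/5·(-3.247167)+1/2·(-0.610337)≈0.344265

0 -1 -3.500 0.000
1 -3 -3.875 -1.750
2 -3 -4.819 -1.588
3 -3 -3.597 -2.092
4 -3 -7.046 -1.380
5 -3 -0.610 -3.247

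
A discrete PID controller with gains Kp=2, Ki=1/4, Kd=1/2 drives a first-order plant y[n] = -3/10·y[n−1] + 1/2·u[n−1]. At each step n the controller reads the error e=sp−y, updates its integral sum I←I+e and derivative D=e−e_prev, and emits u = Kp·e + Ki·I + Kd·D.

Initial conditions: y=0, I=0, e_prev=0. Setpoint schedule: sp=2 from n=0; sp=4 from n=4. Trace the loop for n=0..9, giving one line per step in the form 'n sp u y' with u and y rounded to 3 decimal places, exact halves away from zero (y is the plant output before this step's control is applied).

0 2 5.500 0.000
1 2 -2.563 2.750
2 2 11.980 -2.106
3 2 -13.424 6.622
4 4 37.415 -8.698
5 4 -50.613 21.317
6 4 105.867 -31.702
7 4 -170.617 62.444
8 4 319.680 -104.042
9 4 -548.062 191.053

(exact arithmetic carried between steps; '≈' marks a value shown rounded to 6 d.p. or computed from one; I and e_prev carry over from the previous line; the table rounds u and y to 3 d.p., halves away from zero)
n=0: y=0, sp=2, e=sp−y=2; I=2, D=e−e_prev=2; u=2·2+1/4·2+1/2·2=5.5; next y=-3/10·0+1/2·5.5=2.75
n=1: y=2.75, sp=2, e=sp−y=-0.75; I=1.25, D=e−e_prev=-2.75; u=2·(-0.75)+1/4·1.25+1/2·(-2.75)=-2.5625; next y=-3/10·2.75+1/2·(-2.5625)=-2.10625
n=2: y=-2.10625, sp=2, e=sp−y=4.10625; I=5.35625, D=e−e_prev=4.85625; u=2·4.10625+1/4·5.35625+1/2·4.85625≈11.979688; next y=-3/10·(-2.10625)+1/2·11.979688≈6.621719
n=3: y≈6.621719, sp=2, e=sp−y≈-4.621719; I≈0.734531, D=e−e_prev≈-8.727969; u=2·(-4.621719)+1/4·0.734531+1/2·(-8.727969)≈-13.423789; next y=-3/10·6.621719+1/2·(-13.423789)≈-8.698410
n=4: y≈-8.698410, sp=4, e=sp−y≈12.698410; I≈13.432941, D=e−e_prev≈17.320129; u=2·12.698410+1/4·13.432941+1/2·17.320129≈37.415120; next y=-3/10·(-8.698410)+1/2·37.415120≈21.317083
n=5: y≈21.317083, sp=4, e=sp−y≈-17.317083; I≈-3.884142, D=e−e_prev≈-30.015493; u=2·(-17.317083)+1/4·(-3.884142)+1/2·(-30.015493)≈-50.612948; next y=-3/10·21.317083+1/2·(-50.612948)≈-31.701599
n=6: y≈-31.701599, sp=4, e=sp−y≈35.701599; I≈31.817457, D=e−e_prev≈53.018682; u=2·35.701599+1/4·31.817457+1/2·53.018682≈105.866904; next y=-3/10·(-31.701599)+1/2·105.866904≈62.443931
n=7: y≈62.443931, sp=4, e=sp−y≈-58.443931; I≈-26.626474, D=e−e_prev≈-94.145531; u=2·(-58.443931)+1/4·(-26.626474)+1/2·(-94.145531)≈-170.617247; next y=-3/10·62.443931+1/2·(-170.617247)≈-104.041803
n=8: y≈-104.041803, sp=4, e=sp−y≈108.041803; I≈81.415329, D=e−e_prev≈166.485734; u=2·108.041803+1/4·81.415329+1/2·166.485734≈319.680305; next y=-3/10·(-104.041803)+1/2·319.680305≈191.052693
n=9: y≈191.052693, sp=4, e=sp−y≈-187.052693; I≈-105.637365, D=e−e_prev≈-295.094496; u=2·(-187.052693)+1/4·(-105.637365)+1/2·(-295.094496)≈-548.061976; next y=-3/10·191.052693+1/2·(-548.061976)≈-331.346796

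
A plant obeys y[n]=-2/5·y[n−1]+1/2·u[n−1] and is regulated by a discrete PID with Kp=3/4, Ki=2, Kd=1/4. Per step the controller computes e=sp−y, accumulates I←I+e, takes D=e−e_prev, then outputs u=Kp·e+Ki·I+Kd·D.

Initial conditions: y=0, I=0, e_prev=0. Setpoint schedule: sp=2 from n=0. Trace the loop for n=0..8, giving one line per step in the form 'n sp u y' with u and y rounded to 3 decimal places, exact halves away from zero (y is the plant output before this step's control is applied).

(exact arithmetic carried between steps; '≈' marks a value shown rounded to 6 d.p. or computed from one; I and e_prev carry over from the previous line; the table rounds u and y to 3 d.p., halves away from zero)
n=0: y=0, sp=2, e=sp−y=2; I=2, D=e−e_prev=2; u=3/4·2+2·2+1/4·2=6; next y=-2/5·0+1/2·6=3
n=1: y=3, sp=2, e=sp−y=-1; I=1, D=e−e_prev=-3; u=3/4·(-1)+2·1+1/4·(-3)=0.5; next y=-2/5·3+1/2·0.5=-0.95
n=2: y=-0.95, sp=2, e=sp−y=2.95; I=3.95, D=e−e_prev=3.95; u=3/4·2.95+2·3.95+1/4·3.95=11.1; next y=-2/5·(-0.95)+1/2·11.1=5.93
n=3: y=5.93, sp=2, e=sp−y=-3.93; I=0.02, D=e−e_prev=-6.88; u=3/4·(-3.93)+2·0.02+1/4·(-6.88)=-4.6275; next y=-2/5·5.93+1/2·(-4.6275)=-4.68575
n=4: y=-4.68575, sp=2, e=sp−y=6.68575; I=6.70575, D=e−e_prev=10.61575; u=3/4·6.68575+2·6.70575+1/4·10.61575=21.07975; next y=-2/5·(-4.68575)+1/2·21.07975=12.414175
n=5: y=12.414175, sp=2, e=sp−y=-10.414175; I=-3.708425, D=e−e_prev=-17.099925; u=3/4·(-10.414175)+2·(-3.708425)+1/4·(-17.099925)≈-19.502463; next y=-2/5·12.414175+1/2·(-19.502463)≈-14.716901
n=6: y≈-14.716901, sp=2, e=sp−y≈16.716901; I≈13.008476, D=e−e_prev≈27.131076; u=3/4·16.716901+2·13.008476+1/4·27.131076≈45.337398; next y=-2/5·(-14.716901)+1/2·45.337398≈28.555459
n=7: y≈28.555459, sp=2, e=sp−y≈-26.555459; I≈-13.546983, D=e−e_prev≈-43.272361; u=3/4·(-26.555459)+2·(-13.546983)+1/4·(-43.272361)≈-57.828651; next y=-2/5·28.555459+1/2·(-57.828651)≈-40.336509
n=8: y≈-40.336509, sp=2, e=sp−y≈42.336509; I≈28.789526, D=e−e_prev≈68.891968; u=3/4·42.336509+2·28.789526+1/4·68.891968≈106.554426; next y=-2/5·(-40.336509)+1/2·106.554426≈69.411816

0 2 6.000 0.000
1 2 0.500 3.000
2 2 11.100 -0.950
3 2 -4.628 5.930
4 2 21.080 -4.686
5 2 -19.502 12.414
6 2 45.337 -14.717
7 2 -57.829 28.555
8 2 106.554 -40.337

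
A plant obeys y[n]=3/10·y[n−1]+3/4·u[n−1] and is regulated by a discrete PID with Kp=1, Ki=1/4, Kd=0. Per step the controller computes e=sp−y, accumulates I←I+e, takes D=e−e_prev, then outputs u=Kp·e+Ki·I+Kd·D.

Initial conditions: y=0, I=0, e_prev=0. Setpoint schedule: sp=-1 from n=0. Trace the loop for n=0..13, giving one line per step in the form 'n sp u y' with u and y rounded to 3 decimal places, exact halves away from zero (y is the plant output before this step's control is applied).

(exact arithmetic carried between steps; '≈' marks a value shown rounded to 6 d.p. or computed from one; I and e_prev carry over from the previous line; the table rounds u and y to 3 d.p., halves away from zero)
n=0: y=0, sp=-1, e=sp−y=-1; I=-1, D=e−e_prev=-1; u=1·(-1)+1/4·(-1)+0·(-1)=-1.25; next y=3/10·0+3/4·(-1.25)=-0.9375
n=1: y=-0.9375, sp=-1, e=sp−y=-0.0625; I=-1.0625, D=e−e_prev=0.9375; u=1·(-0.0625)+1/4·(-1.0625)+0·0.9375=-0.328125; next y=3/10·(-0.9375)+3/4·(-0.328125)≈-0.527344
n=2: y≈-0.527344, sp=-1, e=sp−y≈-0.472656; I≈-1.535156, D=e−e_prev≈-0.410156; u=1·(-0.472656)+1/4·(-1.535156)+0·(-0.410156)≈-0.856445; next y=3/10·(-0.527344)+3/4·(-0.856445)≈-0.800537
n=3: y≈-0.800537, sp=-1, e=sp−y≈-0.199463; I≈-1.734619, D=e−e_prev≈0.273193; u=1·(-0.199463)+1/4·(-1.734619)+0·0.273193≈-0.633118; next y=3/10·(-0.800537)+3/4·(-0.633118)≈-0.714999
n=4: y≈-0.714999, sp=-1, e=sp−y≈-0.285001; I≈-2.019620, D=e−e_prev≈-0.085538; u=1·(-0.285001)+1/4·(-2.019620)+0·(-0.085538)≈-0.789906; next y=3/10·(-0.714999)+3/4·(-0.789906)≈-0.806929
n=5: y≈-0.806929, sp=-1, e=sp−y≈-0.193071; I≈-2.212691, D=e−e_prev≈0.091930; u=1·(-0.193071)+1/4·(-2.212691)+0·0.091930≈-0.746244; next y=3/10·(-0.806929)+3/4·(-0.746244)≈-0.801761
n=6: y≈-0.801761, sp=-1, e=sp−y≈-0.198239; I≈-2.410929, D=e−e_prev≈-0.005167; u=1·(-0.198239)+1/4·(-2.410929)+0·(-0.005167)≈-0.800971; next y=3/10·(-0.801761)+3/4·(-0.800971)≈-0.841257
n=7: y≈-0.841257, sp=-1, e=sp−y≈-0.158743; I≈-2.569673, D=e−e_prev≈0.039495; u=1·(-0.158743)+1/4·(-2.569673)+0·0.039495≈-0.801162; next y=3/10·(-0.841257)+3/4·(-0.801162)≈-0.853248
n=8: y≈-0.853248, sp=-1, e=sp−y≈-0.146752; I≈-2.716425, D=e−e_prev≈0.011992; u=1·(-0.146752)+1/4·(-2.716425)+0·0.011992≈-0.825858; next y=3/10·(-0.853248)+3/4·(-0.825858)≈-0.875368
n=9: y≈-0.875368, sp=-1, e=sp−y≈-0.124632; I≈-2.841057, D=e−e_prev≈0.022120; u=1·(-0.124632)+1/4·(-2.841057)+0·0.022120≈-0.834896; next y=3/10·(-0.875368)+3/4·(-0.834896)≈-0.888783
n=10: y≈-0.888783, sp=-1, e=sp−y≈-0.111217; I≈-2.952274, D=e−e_prev≈0.013415; u=1·(-0.111217)+1/4·(-2.952274)+0·0.013415≈-0.849286; next y=3/10·(-0.888783)+3/4·(-0.849286)≈-0.903599
n=11: y≈-0.903599, sp=-1, e=sp−y≈-0.096401; I≈-3.048675, D=e−e_prev≈0.014817; u=1·(-0.096401)+1/4·(-3.048675)+0·0.014817≈-0.858569; next y=3/10·(-0.903599)+3/4·(-0.858569)≈-0.915007
n=12: y≈-0.915007, sp=-1, e=sp−y≈-0.084993; I≈-3.133668, D=e−e_prev≈0.011408; u=1·(-0.084993)+1/4·(-3.133668)+0·0.011408≈-0.868410; next y=3/10·(-0.915007)+3/4·(-0.868410)≈-0.925810
n=13: y≈-0.925810, sp=-1, e=sp−y≈-0.074190; I≈-3.207858, D=e−e_prev≈0.010803; u=1·(-0.074190)+1/4·(-3.207858)+0·0.010803≈-0.876155; next y=3/10·(-0.925810)+3/4·(-0.876155)≈-0.934859

0 -1 -1.250 0.000
1 -1 -0.328 -0.938
2 -1 -0.856 -0.527
3 -1 -0.633 -0.801
4 -1 -0.790 -0.715
5 -1 -0.746 -0.807
6 -1 -0.801 -0.802
7 -1 -0.801 -0.841
8 -1 -0.826 -0.853
9 -1 -0.835 -0.875
10 -1 -0.849 -0.889
11 -1 -0.859 -0.904
12 -1 -0.868 -0.915
13 -1 -0.876 -0.926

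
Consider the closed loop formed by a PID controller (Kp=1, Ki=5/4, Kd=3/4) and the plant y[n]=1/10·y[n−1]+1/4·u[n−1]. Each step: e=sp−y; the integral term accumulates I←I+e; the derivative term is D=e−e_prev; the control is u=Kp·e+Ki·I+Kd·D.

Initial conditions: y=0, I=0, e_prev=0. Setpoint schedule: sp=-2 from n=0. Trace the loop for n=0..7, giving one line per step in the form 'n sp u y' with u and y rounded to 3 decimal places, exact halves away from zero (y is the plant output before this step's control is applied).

0 -2 -6.000 0.000
1 -2 -2.500 -1.500
2 -2 -6.425 -0.775
3 -2 -4.686 -1.684
4 -2 -6.795 -1.340
5 -2 -5.884 -1.833
6 -2 -6.998 -1.654
7 -2 -6.514 -1.915

(exact arithmetic carried between steps; '≈' marks a value shown rounded to 6 d.p. or computed from one; I and e_prev carry over from the previous line; the table rounds u and y to 3 d.p., halves away from zero)
n=0: y=0, sp=-2, e=sp−y=-2; I=-2, D=e−e_prev=-2; u=1·(-2)+5/4·(-2)+3/4·(-2)=-6; next y=1/10·0+1/4·(-6)=-1.5
n=1: y=-1.5, sp=-2, e=sp−y=-0.5; I=-2.5, D=e−e_prev=1.5; u=1·(-0.5)+5/4·(-2.5)+3/4·1.5=-2.5; next y=1/10·(-1.5)+1/4·(-2.5)=-0.775
n=2: y=-0.775, sp=-2, e=sp−y=-1.225; I=-3.725, D=e−e_prev=-0.725; u=1·(-1.225)+5/4·(-3.725)+3/4·(-0.725)=-6.425; next y=1/10·(-0.775)+1/4·(-6.425)=-1.68375
n=3: y=-1.68375, sp=-2, e=sp−y=-0.31625; I=-4.04125, D=e−e_prev=0.90875; u=1·(-0.31625)+5/4·(-4.04125)+3/4·0.90875=-4.68625; next y=1/10·(-1.68375)+1/4·(-4.68625)≈-1.339938
n=4: y≈-1.339938, sp=-2, e=sp−y≈-0.660063; I≈-4.701313, D=e−e_prev≈-0.343813; u=1·(-0.660063)+5/4·(-4.701313)+3/4·(-0.343813)≈-6.794563; next y=1/10·(-1.339938)+1/4·(-6.794563)≈-1.832634
n=5: y≈-1.832634, sp=-2, e=sp−y≈-0.167366; I≈-4.868678, D=e−e_prev≈0.492697; u=1·(-0.167366)+5/4·(-4.868678)+3/4·0.492697≈-5.883691; next y=1/10·(-1.832634)+1/4·(-5.883691)≈-1.654186
n=6: y≈-1.654186, sp=-2, e=sp−y≈-0.345814; I≈-5.214492, D=e−e_prev≈-0.178448; u=1·(-0.345814)+5/4·(-5.214492)+3/4·(-0.178448)≈-6.997765; next y=1/10·(-1.654186)+1/4·(-6.997765)≈-1.914860
n=7: y≈-1.914860, sp=-2, e=sp−y≈-0.085140; I≈-5.299632, D=e−e_prev≈0.260674; u=1·(-0.085140)+5/4·(-5.299632)+3/4·0.260674≈-6.514175; next y=1/10·(-1.914860)+1/4·(-6.514175)≈-1.820030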